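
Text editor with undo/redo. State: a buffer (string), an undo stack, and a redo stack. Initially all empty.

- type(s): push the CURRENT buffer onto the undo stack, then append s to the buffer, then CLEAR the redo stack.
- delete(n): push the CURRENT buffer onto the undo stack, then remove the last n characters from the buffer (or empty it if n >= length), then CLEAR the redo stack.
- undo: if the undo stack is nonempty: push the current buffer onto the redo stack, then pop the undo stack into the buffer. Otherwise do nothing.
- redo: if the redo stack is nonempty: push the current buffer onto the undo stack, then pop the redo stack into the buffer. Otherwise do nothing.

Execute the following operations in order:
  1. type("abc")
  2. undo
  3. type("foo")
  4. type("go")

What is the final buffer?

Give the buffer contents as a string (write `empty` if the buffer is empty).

Answer: foogo

Derivation:
After op 1 (type): buf='abc' undo_depth=1 redo_depth=0
After op 2 (undo): buf='(empty)' undo_depth=0 redo_depth=1
After op 3 (type): buf='foo' undo_depth=1 redo_depth=0
After op 4 (type): buf='foogo' undo_depth=2 redo_depth=0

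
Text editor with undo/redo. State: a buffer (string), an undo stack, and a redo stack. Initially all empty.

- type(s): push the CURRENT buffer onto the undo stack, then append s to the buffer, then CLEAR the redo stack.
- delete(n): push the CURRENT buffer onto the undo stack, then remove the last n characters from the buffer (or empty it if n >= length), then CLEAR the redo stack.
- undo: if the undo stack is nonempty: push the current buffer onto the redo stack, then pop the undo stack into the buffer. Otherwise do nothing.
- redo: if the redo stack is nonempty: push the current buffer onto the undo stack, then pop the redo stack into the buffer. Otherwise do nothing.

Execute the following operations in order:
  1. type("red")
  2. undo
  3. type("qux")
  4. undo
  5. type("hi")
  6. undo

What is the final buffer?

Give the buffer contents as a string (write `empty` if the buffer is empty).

After op 1 (type): buf='red' undo_depth=1 redo_depth=0
After op 2 (undo): buf='(empty)' undo_depth=0 redo_depth=1
After op 3 (type): buf='qux' undo_depth=1 redo_depth=0
After op 4 (undo): buf='(empty)' undo_depth=0 redo_depth=1
After op 5 (type): buf='hi' undo_depth=1 redo_depth=0
After op 6 (undo): buf='(empty)' undo_depth=0 redo_depth=1

Answer: empty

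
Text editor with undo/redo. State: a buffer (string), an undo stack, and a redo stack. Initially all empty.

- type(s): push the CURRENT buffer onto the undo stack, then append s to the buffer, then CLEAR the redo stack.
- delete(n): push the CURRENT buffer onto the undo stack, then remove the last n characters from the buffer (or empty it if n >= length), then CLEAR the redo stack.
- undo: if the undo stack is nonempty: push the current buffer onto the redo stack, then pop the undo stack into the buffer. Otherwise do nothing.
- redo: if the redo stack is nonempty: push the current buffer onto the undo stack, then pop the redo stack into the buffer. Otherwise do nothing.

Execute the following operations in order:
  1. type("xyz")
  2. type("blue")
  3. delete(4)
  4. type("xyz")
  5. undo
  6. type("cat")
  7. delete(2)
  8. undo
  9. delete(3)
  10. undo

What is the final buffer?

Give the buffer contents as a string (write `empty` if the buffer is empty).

Answer: xyzcat

Derivation:
After op 1 (type): buf='xyz' undo_depth=1 redo_depth=0
After op 2 (type): buf='xyzblue' undo_depth=2 redo_depth=0
After op 3 (delete): buf='xyz' undo_depth=3 redo_depth=0
After op 4 (type): buf='xyzxyz' undo_depth=4 redo_depth=0
After op 5 (undo): buf='xyz' undo_depth=3 redo_depth=1
After op 6 (type): buf='xyzcat' undo_depth=4 redo_depth=0
After op 7 (delete): buf='xyzc' undo_depth=5 redo_depth=0
After op 8 (undo): buf='xyzcat' undo_depth=4 redo_depth=1
After op 9 (delete): buf='xyz' undo_depth=5 redo_depth=0
After op 10 (undo): buf='xyzcat' undo_depth=4 redo_depth=1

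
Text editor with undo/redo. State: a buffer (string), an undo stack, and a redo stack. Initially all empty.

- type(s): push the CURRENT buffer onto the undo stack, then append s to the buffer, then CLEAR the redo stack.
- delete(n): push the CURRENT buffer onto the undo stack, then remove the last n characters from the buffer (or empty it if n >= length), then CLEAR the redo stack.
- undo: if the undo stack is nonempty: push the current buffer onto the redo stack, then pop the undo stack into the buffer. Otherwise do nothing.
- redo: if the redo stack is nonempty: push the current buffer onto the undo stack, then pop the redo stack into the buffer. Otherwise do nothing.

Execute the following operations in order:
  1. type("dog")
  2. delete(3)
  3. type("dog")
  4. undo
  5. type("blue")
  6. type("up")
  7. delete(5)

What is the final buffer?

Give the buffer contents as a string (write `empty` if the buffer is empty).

Answer: b

Derivation:
After op 1 (type): buf='dog' undo_depth=1 redo_depth=0
After op 2 (delete): buf='(empty)' undo_depth=2 redo_depth=0
After op 3 (type): buf='dog' undo_depth=3 redo_depth=0
After op 4 (undo): buf='(empty)' undo_depth=2 redo_depth=1
After op 5 (type): buf='blue' undo_depth=3 redo_depth=0
After op 6 (type): buf='blueup' undo_depth=4 redo_depth=0
After op 7 (delete): buf='b' undo_depth=5 redo_depth=0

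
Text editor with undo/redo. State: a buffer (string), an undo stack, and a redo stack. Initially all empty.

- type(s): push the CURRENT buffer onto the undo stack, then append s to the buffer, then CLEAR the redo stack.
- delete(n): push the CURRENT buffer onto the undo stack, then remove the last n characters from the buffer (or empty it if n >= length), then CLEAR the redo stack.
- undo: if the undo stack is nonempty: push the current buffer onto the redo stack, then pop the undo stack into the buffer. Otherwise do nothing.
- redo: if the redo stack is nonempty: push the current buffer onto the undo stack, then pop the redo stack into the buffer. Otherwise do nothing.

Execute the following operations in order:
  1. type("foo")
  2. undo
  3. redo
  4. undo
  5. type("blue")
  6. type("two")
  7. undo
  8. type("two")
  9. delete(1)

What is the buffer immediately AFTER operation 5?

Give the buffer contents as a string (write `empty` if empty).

Answer: blue

Derivation:
After op 1 (type): buf='foo' undo_depth=1 redo_depth=0
After op 2 (undo): buf='(empty)' undo_depth=0 redo_depth=1
After op 3 (redo): buf='foo' undo_depth=1 redo_depth=0
After op 4 (undo): buf='(empty)' undo_depth=0 redo_depth=1
After op 5 (type): buf='blue' undo_depth=1 redo_depth=0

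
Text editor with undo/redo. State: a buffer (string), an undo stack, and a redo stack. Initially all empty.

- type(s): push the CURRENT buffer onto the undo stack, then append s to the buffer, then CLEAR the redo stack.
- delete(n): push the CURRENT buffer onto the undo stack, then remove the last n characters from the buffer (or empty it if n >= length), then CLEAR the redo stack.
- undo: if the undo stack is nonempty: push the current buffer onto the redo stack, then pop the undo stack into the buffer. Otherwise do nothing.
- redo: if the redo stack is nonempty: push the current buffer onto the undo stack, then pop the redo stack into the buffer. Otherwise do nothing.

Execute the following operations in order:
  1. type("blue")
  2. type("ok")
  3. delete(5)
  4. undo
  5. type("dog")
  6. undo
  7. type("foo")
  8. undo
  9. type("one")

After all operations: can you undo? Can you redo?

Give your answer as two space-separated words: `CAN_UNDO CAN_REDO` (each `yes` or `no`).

Answer: yes no

Derivation:
After op 1 (type): buf='blue' undo_depth=1 redo_depth=0
After op 2 (type): buf='blueok' undo_depth=2 redo_depth=0
After op 3 (delete): buf='b' undo_depth=3 redo_depth=0
After op 4 (undo): buf='blueok' undo_depth=2 redo_depth=1
After op 5 (type): buf='blueokdog' undo_depth=3 redo_depth=0
After op 6 (undo): buf='blueok' undo_depth=2 redo_depth=1
After op 7 (type): buf='blueokfoo' undo_depth=3 redo_depth=0
After op 8 (undo): buf='blueok' undo_depth=2 redo_depth=1
After op 9 (type): buf='blueokone' undo_depth=3 redo_depth=0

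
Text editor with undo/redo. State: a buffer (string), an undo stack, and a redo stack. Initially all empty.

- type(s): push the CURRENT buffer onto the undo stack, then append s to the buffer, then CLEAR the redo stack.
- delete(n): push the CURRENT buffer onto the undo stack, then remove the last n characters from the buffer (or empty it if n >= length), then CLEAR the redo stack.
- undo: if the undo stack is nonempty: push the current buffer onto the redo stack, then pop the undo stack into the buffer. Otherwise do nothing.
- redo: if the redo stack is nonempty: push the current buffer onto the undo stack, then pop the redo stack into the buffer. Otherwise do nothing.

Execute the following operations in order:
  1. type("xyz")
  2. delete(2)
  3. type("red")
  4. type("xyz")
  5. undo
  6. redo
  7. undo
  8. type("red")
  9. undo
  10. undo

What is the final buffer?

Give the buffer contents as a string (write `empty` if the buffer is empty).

Answer: x

Derivation:
After op 1 (type): buf='xyz' undo_depth=1 redo_depth=0
After op 2 (delete): buf='x' undo_depth=2 redo_depth=0
After op 3 (type): buf='xred' undo_depth=3 redo_depth=0
After op 4 (type): buf='xredxyz' undo_depth=4 redo_depth=0
After op 5 (undo): buf='xred' undo_depth=3 redo_depth=1
After op 6 (redo): buf='xredxyz' undo_depth=4 redo_depth=0
After op 7 (undo): buf='xred' undo_depth=3 redo_depth=1
After op 8 (type): buf='xredred' undo_depth=4 redo_depth=0
After op 9 (undo): buf='xred' undo_depth=3 redo_depth=1
After op 10 (undo): buf='x' undo_depth=2 redo_depth=2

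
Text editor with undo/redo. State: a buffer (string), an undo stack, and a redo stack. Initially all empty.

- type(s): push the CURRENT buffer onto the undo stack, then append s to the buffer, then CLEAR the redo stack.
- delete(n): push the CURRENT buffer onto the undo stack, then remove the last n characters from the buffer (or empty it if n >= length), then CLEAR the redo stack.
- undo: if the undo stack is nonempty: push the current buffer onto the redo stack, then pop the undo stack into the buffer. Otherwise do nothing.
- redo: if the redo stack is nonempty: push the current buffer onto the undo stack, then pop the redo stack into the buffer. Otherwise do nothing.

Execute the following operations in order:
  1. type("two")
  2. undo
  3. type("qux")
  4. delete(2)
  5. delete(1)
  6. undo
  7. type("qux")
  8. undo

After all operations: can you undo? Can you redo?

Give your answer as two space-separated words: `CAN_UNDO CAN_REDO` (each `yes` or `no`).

After op 1 (type): buf='two' undo_depth=1 redo_depth=0
After op 2 (undo): buf='(empty)' undo_depth=0 redo_depth=1
After op 3 (type): buf='qux' undo_depth=1 redo_depth=0
After op 4 (delete): buf='q' undo_depth=2 redo_depth=0
After op 5 (delete): buf='(empty)' undo_depth=3 redo_depth=0
After op 6 (undo): buf='q' undo_depth=2 redo_depth=1
After op 7 (type): buf='qqux' undo_depth=3 redo_depth=0
After op 8 (undo): buf='q' undo_depth=2 redo_depth=1

Answer: yes yes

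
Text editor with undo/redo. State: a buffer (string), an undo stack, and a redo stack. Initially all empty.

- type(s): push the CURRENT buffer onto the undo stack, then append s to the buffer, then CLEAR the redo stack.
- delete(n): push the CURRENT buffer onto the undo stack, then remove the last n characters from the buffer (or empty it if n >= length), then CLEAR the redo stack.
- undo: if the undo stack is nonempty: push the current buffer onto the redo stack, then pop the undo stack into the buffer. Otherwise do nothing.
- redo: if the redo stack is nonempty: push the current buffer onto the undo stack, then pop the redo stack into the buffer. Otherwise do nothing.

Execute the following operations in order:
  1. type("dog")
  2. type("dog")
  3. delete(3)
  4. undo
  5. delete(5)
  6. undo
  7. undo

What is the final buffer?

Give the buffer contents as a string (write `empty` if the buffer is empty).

Answer: dog

Derivation:
After op 1 (type): buf='dog' undo_depth=1 redo_depth=0
After op 2 (type): buf='dogdog' undo_depth=2 redo_depth=0
After op 3 (delete): buf='dog' undo_depth=3 redo_depth=0
After op 4 (undo): buf='dogdog' undo_depth=2 redo_depth=1
After op 5 (delete): buf='d' undo_depth=3 redo_depth=0
After op 6 (undo): buf='dogdog' undo_depth=2 redo_depth=1
After op 7 (undo): buf='dog' undo_depth=1 redo_depth=2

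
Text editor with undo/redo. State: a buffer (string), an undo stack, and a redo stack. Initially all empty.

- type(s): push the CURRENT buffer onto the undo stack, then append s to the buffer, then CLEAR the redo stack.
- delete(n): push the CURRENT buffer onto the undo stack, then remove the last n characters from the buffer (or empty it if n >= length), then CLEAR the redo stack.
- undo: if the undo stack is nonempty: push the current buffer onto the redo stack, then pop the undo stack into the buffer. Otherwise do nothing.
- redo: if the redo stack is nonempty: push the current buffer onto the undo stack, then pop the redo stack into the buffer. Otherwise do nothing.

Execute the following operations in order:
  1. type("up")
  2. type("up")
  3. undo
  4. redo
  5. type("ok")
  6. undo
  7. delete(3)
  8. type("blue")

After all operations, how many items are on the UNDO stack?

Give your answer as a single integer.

Answer: 4

Derivation:
After op 1 (type): buf='up' undo_depth=1 redo_depth=0
After op 2 (type): buf='upup' undo_depth=2 redo_depth=0
After op 3 (undo): buf='up' undo_depth=1 redo_depth=1
After op 4 (redo): buf='upup' undo_depth=2 redo_depth=0
After op 5 (type): buf='upupok' undo_depth=3 redo_depth=0
After op 6 (undo): buf='upup' undo_depth=2 redo_depth=1
After op 7 (delete): buf='u' undo_depth=3 redo_depth=0
After op 8 (type): buf='ublue' undo_depth=4 redo_depth=0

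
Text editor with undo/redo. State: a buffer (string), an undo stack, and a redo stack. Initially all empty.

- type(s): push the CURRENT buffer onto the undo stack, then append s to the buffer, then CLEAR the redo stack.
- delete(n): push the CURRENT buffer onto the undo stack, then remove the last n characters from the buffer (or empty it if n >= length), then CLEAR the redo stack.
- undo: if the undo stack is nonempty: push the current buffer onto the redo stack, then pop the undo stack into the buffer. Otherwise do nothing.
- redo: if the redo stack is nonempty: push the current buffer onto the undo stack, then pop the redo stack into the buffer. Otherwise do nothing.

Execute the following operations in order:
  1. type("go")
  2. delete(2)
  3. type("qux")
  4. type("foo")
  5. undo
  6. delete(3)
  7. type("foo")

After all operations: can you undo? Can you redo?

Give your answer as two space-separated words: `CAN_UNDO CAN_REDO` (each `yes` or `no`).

After op 1 (type): buf='go' undo_depth=1 redo_depth=0
After op 2 (delete): buf='(empty)' undo_depth=2 redo_depth=0
After op 3 (type): buf='qux' undo_depth=3 redo_depth=0
After op 4 (type): buf='quxfoo' undo_depth=4 redo_depth=0
After op 5 (undo): buf='qux' undo_depth=3 redo_depth=1
After op 6 (delete): buf='(empty)' undo_depth=4 redo_depth=0
After op 7 (type): buf='foo' undo_depth=5 redo_depth=0

Answer: yes no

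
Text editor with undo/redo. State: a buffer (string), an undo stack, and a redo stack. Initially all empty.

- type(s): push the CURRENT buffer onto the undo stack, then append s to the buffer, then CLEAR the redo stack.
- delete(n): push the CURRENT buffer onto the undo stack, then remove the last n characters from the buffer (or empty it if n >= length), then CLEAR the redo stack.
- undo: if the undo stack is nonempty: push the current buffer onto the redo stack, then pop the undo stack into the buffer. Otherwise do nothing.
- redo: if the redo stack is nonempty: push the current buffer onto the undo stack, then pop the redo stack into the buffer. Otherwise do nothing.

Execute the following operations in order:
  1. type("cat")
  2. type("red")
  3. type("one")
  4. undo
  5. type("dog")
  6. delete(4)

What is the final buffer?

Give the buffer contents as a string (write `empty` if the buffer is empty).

After op 1 (type): buf='cat' undo_depth=1 redo_depth=0
After op 2 (type): buf='catred' undo_depth=2 redo_depth=0
After op 3 (type): buf='catredone' undo_depth=3 redo_depth=0
After op 4 (undo): buf='catred' undo_depth=2 redo_depth=1
After op 5 (type): buf='catreddog' undo_depth=3 redo_depth=0
After op 6 (delete): buf='catre' undo_depth=4 redo_depth=0

Answer: catre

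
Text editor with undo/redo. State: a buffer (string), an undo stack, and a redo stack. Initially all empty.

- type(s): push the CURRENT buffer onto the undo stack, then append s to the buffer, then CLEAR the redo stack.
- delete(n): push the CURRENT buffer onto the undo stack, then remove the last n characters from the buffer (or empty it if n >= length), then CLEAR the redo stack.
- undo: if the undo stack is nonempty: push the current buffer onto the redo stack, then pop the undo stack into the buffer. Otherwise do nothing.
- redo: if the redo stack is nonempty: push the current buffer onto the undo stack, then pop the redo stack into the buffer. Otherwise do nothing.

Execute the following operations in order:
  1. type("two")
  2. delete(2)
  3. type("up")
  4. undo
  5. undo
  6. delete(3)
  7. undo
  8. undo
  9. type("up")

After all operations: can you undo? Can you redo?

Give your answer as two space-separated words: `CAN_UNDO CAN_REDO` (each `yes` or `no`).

After op 1 (type): buf='two' undo_depth=1 redo_depth=0
After op 2 (delete): buf='t' undo_depth=2 redo_depth=0
After op 3 (type): buf='tup' undo_depth=3 redo_depth=0
After op 4 (undo): buf='t' undo_depth=2 redo_depth=1
After op 5 (undo): buf='two' undo_depth=1 redo_depth=2
After op 6 (delete): buf='(empty)' undo_depth=2 redo_depth=0
After op 7 (undo): buf='two' undo_depth=1 redo_depth=1
After op 8 (undo): buf='(empty)' undo_depth=0 redo_depth=2
After op 9 (type): buf='up' undo_depth=1 redo_depth=0

Answer: yes no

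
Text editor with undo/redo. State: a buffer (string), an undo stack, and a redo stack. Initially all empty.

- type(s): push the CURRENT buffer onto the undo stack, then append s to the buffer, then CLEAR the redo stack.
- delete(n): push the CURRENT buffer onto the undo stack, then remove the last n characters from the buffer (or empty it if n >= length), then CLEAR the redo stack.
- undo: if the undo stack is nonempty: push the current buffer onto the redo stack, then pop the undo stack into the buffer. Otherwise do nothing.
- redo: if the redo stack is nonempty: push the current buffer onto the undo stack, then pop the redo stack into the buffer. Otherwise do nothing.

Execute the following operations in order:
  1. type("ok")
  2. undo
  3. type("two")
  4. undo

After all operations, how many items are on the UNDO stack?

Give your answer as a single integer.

After op 1 (type): buf='ok' undo_depth=1 redo_depth=0
After op 2 (undo): buf='(empty)' undo_depth=0 redo_depth=1
After op 3 (type): buf='two' undo_depth=1 redo_depth=0
After op 4 (undo): buf='(empty)' undo_depth=0 redo_depth=1

Answer: 0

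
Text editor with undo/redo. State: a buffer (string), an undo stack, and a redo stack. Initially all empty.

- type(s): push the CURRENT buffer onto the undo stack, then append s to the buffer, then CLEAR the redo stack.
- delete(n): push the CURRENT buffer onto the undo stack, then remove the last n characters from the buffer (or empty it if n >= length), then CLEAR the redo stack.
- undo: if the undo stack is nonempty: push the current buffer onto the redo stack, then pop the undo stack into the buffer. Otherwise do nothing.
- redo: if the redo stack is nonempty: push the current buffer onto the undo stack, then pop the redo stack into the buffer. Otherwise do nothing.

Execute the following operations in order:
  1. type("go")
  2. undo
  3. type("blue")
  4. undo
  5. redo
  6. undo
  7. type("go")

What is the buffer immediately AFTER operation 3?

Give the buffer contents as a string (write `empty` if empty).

Answer: blue

Derivation:
After op 1 (type): buf='go' undo_depth=1 redo_depth=0
After op 2 (undo): buf='(empty)' undo_depth=0 redo_depth=1
After op 3 (type): buf='blue' undo_depth=1 redo_depth=0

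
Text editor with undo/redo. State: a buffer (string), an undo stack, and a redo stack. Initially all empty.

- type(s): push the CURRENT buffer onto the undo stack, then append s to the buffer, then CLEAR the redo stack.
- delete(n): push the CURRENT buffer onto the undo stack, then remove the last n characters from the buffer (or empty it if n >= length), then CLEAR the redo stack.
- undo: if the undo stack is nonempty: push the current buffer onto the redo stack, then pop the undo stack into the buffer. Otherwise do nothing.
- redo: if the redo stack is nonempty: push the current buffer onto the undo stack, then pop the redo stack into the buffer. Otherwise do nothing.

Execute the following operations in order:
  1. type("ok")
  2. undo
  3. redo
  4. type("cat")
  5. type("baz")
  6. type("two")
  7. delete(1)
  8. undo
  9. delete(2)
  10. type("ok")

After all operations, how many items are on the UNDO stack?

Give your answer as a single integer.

Answer: 6

Derivation:
After op 1 (type): buf='ok' undo_depth=1 redo_depth=0
After op 2 (undo): buf='(empty)' undo_depth=0 redo_depth=1
After op 3 (redo): buf='ok' undo_depth=1 redo_depth=0
After op 4 (type): buf='okcat' undo_depth=2 redo_depth=0
After op 5 (type): buf='okcatbaz' undo_depth=3 redo_depth=0
After op 6 (type): buf='okcatbaztwo' undo_depth=4 redo_depth=0
After op 7 (delete): buf='okcatbaztw' undo_depth=5 redo_depth=0
After op 8 (undo): buf='okcatbaztwo' undo_depth=4 redo_depth=1
After op 9 (delete): buf='okcatbazt' undo_depth=5 redo_depth=0
After op 10 (type): buf='okcatbaztok' undo_depth=6 redo_depth=0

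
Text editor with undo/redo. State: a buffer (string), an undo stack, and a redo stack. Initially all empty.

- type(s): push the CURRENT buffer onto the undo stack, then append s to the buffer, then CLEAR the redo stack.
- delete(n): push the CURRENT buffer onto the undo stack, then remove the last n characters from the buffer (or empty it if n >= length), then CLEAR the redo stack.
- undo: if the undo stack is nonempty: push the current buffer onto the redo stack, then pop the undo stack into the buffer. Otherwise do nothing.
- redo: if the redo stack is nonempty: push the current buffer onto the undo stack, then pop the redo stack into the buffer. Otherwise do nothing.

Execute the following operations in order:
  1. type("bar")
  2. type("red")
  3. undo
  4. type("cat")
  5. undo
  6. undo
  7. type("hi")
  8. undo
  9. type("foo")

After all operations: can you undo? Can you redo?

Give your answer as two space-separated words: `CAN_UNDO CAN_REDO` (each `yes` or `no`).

After op 1 (type): buf='bar' undo_depth=1 redo_depth=0
After op 2 (type): buf='barred' undo_depth=2 redo_depth=0
After op 3 (undo): buf='bar' undo_depth=1 redo_depth=1
After op 4 (type): buf='barcat' undo_depth=2 redo_depth=0
After op 5 (undo): buf='bar' undo_depth=1 redo_depth=1
After op 6 (undo): buf='(empty)' undo_depth=0 redo_depth=2
After op 7 (type): buf='hi' undo_depth=1 redo_depth=0
After op 8 (undo): buf='(empty)' undo_depth=0 redo_depth=1
After op 9 (type): buf='foo' undo_depth=1 redo_depth=0

Answer: yes no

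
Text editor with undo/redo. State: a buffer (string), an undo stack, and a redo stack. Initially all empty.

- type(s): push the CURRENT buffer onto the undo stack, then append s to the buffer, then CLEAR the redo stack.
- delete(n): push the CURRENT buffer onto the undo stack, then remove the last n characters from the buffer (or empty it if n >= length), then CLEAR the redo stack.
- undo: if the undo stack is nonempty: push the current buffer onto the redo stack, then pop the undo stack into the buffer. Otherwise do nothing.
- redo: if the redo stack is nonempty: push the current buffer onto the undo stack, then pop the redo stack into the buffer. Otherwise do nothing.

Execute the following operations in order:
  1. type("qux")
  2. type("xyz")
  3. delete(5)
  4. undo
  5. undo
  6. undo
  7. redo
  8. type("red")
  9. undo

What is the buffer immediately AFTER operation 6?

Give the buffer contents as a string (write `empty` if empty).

After op 1 (type): buf='qux' undo_depth=1 redo_depth=0
After op 2 (type): buf='quxxyz' undo_depth=2 redo_depth=0
After op 3 (delete): buf='q' undo_depth=3 redo_depth=0
After op 4 (undo): buf='quxxyz' undo_depth=2 redo_depth=1
After op 5 (undo): buf='qux' undo_depth=1 redo_depth=2
After op 6 (undo): buf='(empty)' undo_depth=0 redo_depth=3

Answer: empty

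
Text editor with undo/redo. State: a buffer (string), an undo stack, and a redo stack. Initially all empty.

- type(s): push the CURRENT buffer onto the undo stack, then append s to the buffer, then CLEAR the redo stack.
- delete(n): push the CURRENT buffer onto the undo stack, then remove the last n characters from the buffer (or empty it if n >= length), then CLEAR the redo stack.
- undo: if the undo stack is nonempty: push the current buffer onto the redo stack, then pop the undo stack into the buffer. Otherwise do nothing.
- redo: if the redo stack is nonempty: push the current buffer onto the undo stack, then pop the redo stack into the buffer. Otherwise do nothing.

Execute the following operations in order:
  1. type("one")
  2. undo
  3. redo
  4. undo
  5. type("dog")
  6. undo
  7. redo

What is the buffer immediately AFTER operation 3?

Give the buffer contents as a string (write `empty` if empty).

Answer: one

Derivation:
After op 1 (type): buf='one' undo_depth=1 redo_depth=0
After op 2 (undo): buf='(empty)' undo_depth=0 redo_depth=1
After op 3 (redo): buf='one' undo_depth=1 redo_depth=0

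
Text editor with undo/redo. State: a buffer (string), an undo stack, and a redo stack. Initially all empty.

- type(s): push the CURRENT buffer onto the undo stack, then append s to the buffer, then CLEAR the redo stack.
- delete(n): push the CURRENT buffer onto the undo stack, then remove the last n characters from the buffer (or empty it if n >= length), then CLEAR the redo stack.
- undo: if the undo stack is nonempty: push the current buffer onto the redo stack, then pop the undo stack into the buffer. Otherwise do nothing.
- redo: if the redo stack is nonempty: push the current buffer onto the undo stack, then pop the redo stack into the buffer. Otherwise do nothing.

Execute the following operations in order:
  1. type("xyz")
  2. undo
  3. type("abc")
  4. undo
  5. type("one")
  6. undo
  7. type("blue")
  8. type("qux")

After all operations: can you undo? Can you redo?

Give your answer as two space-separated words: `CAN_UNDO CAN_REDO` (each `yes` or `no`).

After op 1 (type): buf='xyz' undo_depth=1 redo_depth=0
After op 2 (undo): buf='(empty)' undo_depth=0 redo_depth=1
After op 3 (type): buf='abc' undo_depth=1 redo_depth=0
After op 4 (undo): buf='(empty)' undo_depth=0 redo_depth=1
After op 5 (type): buf='one' undo_depth=1 redo_depth=0
After op 6 (undo): buf='(empty)' undo_depth=0 redo_depth=1
After op 7 (type): buf='blue' undo_depth=1 redo_depth=0
After op 8 (type): buf='bluequx' undo_depth=2 redo_depth=0

Answer: yes no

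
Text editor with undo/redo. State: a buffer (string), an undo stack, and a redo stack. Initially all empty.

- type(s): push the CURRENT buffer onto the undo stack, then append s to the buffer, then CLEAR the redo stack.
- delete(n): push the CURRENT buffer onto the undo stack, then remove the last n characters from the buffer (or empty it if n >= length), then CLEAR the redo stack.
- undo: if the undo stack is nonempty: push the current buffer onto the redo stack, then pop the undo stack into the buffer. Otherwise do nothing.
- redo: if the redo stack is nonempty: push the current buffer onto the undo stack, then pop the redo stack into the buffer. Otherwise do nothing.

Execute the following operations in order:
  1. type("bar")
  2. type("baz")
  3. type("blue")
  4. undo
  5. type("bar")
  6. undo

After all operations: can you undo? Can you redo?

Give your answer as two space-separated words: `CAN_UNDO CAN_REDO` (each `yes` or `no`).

After op 1 (type): buf='bar' undo_depth=1 redo_depth=0
After op 2 (type): buf='barbaz' undo_depth=2 redo_depth=0
After op 3 (type): buf='barbazblue' undo_depth=3 redo_depth=0
After op 4 (undo): buf='barbaz' undo_depth=2 redo_depth=1
After op 5 (type): buf='barbazbar' undo_depth=3 redo_depth=0
After op 6 (undo): buf='barbaz' undo_depth=2 redo_depth=1

Answer: yes yes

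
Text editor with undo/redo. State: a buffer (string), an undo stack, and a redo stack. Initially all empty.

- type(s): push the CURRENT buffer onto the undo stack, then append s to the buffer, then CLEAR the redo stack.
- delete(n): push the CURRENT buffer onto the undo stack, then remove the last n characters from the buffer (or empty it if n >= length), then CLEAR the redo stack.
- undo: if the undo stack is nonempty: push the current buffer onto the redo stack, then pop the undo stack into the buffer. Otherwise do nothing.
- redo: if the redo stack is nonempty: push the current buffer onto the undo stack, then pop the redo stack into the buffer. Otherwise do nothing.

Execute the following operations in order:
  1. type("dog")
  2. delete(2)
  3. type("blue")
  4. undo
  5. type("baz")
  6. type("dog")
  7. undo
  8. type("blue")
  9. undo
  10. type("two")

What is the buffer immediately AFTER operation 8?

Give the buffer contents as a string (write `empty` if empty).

After op 1 (type): buf='dog' undo_depth=1 redo_depth=0
After op 2 (delete): buf='d' undo_depth=2 redo_depth=0
After op 3 (type): buf='dblue' undo_depth=3 redo_depth=0
After op 4 (undo): buf='d' undo_depth=2 redo_depth=1
After op 5 (type): buf='dbaz' undo_depth=3 redo_depth=0
After op 6 (type): buf='dbazdog' undo_depth=4 redo_depth=0
After op 7 (undo): buf='dbaz' undo_depth=3 redo_depth=1
After op 8 (type): buf='dbazblue' undo_depth=4 redo_depth=0

Answer: dbazblue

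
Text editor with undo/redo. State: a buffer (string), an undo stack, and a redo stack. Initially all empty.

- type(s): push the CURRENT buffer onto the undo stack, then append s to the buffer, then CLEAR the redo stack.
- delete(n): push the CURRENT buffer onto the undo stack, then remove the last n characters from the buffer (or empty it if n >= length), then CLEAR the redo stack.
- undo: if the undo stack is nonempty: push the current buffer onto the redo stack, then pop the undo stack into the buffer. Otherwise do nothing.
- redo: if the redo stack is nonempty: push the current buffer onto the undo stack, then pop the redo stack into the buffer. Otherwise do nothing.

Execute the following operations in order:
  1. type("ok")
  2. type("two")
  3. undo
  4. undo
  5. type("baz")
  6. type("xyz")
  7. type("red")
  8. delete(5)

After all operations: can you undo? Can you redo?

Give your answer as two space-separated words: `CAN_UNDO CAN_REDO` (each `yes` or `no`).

Answer: yes no

Derivation:
After op 1 (type): buf='ok' undo_depth=1 redo_depth=0
After op 2 (type): buf='oktwo' undo_depth=2 redo_depth=0
After op 3 (undo): buf='ok' undo_depth=1 redo_depth=1
After op 4 (undo): buf='(empty)' undo_depth=0 redo_depth=2
After op 5 (type): buf='baz' undo_depth=1 redo_depth=0
After op 6 (type): buf='bazxyz' undo_depth=2 redo_depth=0
After op 7 (type): buf='bazxyzred' undo_depth=3 redo_depth=0
After op 8 (delete): buf='bazx' undo_depth=4 redo_depth=0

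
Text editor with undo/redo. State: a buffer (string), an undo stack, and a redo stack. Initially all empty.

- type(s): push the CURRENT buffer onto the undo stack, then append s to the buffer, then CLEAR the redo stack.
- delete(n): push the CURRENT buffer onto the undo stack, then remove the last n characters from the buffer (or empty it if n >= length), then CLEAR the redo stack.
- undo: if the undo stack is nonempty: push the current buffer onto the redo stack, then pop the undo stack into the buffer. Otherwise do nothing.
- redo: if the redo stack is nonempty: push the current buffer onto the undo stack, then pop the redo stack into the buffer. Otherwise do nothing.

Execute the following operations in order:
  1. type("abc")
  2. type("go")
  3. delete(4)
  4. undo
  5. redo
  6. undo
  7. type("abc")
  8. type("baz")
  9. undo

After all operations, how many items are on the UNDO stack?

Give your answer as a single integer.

After op 1 (type): buf='abc' undo_depth=1 redo_depth=0
After op 2 (type): buf='abcgo' undo_depth=2 redo_depth=0
After op 3 (delete): buf='a' undo_depth=3 redo_depth=0
After op 4 (undo): buf='abcgo' undo_depth=2 redo_depth=1
After op 5 (redo): buf='a' undo_depth=3 redo_depth=0
After op 6 (undo): buf='abcgo' undo_depth=2 redo_depth=1
After op 7 (type): buf='abcgoabc' undo_depth=3 redo_depth=0
After op 8 (type): buf='abcgoabcbaz' undo_depth=4 redo_depth=0
After op 9 (undo): buf='abcgoabc' undo_depth=3 redo_depth=1

Answer: 3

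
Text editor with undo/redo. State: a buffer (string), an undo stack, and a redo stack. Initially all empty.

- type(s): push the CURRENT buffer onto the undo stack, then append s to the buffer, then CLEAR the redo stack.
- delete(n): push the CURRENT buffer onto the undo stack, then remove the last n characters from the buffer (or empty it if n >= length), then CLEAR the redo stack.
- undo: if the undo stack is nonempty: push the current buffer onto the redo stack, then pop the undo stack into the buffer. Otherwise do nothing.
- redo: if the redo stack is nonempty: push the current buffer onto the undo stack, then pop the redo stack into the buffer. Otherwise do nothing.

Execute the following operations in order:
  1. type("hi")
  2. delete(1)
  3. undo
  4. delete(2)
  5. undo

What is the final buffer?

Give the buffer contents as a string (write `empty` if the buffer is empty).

Answer: hi

Derivation:
After op 1 (type): buf='hi' undo_depth=1 redo_depth=0
After op 2 (delete): buf='h' undo_depth=2 redo_depth=0
After op 3 (undo): buf='hi' undo_depth=1 redo_depth=1
After op 4 (delete): buf='(empty)' undo_depth=2 redo_depth=0
After op 5 (undo): buf='hi' undo_depth=1 redo_depth=1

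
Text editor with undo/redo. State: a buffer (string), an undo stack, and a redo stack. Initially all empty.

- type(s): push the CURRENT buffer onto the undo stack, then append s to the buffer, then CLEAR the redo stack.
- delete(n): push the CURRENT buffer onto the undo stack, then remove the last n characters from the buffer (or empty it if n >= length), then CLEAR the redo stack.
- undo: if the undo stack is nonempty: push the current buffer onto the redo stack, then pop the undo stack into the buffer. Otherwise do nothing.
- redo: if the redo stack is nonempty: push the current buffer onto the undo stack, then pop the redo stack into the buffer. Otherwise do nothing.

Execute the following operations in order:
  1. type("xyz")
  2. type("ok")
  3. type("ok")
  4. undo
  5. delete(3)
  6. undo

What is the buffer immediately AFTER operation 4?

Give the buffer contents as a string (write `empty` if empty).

Answer: xyzok

Derivation:
After op 1 (type): buf='xyz' undo_depth=1 redo_depth=0
After op 2 (type): buf='xyzok' undo_depth=2 redo_depth=0
After op 3 (type): buf='xyzokok' undo_depth=3 redo_depth=0
After op 4 (undo): buf='xyzok' undo_depth=2 redo_depth=1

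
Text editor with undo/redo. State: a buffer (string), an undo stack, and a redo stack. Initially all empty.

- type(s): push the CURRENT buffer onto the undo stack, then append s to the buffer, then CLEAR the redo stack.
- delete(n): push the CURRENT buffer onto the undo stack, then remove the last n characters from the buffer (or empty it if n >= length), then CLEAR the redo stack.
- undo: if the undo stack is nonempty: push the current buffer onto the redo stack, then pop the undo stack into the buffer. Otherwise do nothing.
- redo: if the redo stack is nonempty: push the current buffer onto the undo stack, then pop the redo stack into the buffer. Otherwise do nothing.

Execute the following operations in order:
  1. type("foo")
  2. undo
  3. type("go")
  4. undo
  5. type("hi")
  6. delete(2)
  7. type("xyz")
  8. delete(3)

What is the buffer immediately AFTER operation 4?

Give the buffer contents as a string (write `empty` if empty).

Answer: empty

Derivation:
After op 1 (type): buf='foo' undo_depth=1 redo_depth=0
After op 2 (undo): buf='(empty)' undo_depth=0 redo_depth=1
After op 3 (type): buf='go' undo_depth=1 redo_depth=0
After op 4 (undo): buf='(empty)' undo_depth=0 redo_depth=1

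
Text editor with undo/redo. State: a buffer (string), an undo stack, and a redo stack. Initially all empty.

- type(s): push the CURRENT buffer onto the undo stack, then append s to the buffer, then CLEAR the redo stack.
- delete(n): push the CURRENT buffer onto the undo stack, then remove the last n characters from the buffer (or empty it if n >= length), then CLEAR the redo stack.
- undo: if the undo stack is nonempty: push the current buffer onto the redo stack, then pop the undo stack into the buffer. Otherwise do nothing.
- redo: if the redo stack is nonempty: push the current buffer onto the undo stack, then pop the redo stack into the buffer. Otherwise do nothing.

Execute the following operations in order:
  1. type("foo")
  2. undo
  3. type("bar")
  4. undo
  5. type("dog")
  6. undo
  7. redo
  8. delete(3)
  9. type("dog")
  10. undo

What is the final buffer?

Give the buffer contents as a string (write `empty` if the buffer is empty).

After op 1 (type): buf='foo' undo_depth=1 redo_depth=0
After op 2 (undo): buf='(empty)' undo_depth=0 redo_depth=1
After op 3 (type): buf='bar' undo_depth=1 redo_depth=0
After op 4 (undo): buf='(empty)' undo_depth=0 redo_depth=1
After op 5 (type): buf='dog' undo_depth=1 redo_depth=0
After op 6 (undo): buf='(empty)' undo_depth=0 redo_depth=1
After op 7 (redo): buf='dog' undo_depth=1 redo_depth=0
After op 8 (delete): buf='(empty)' undo_depth=2 redo_depth=0
After op 9 (type): buf='dog' undo_depth=3 redo_depth=0
After op 10 (undo): buf='(empty)' undo_depth=2 redo_depth=1

Answer: empty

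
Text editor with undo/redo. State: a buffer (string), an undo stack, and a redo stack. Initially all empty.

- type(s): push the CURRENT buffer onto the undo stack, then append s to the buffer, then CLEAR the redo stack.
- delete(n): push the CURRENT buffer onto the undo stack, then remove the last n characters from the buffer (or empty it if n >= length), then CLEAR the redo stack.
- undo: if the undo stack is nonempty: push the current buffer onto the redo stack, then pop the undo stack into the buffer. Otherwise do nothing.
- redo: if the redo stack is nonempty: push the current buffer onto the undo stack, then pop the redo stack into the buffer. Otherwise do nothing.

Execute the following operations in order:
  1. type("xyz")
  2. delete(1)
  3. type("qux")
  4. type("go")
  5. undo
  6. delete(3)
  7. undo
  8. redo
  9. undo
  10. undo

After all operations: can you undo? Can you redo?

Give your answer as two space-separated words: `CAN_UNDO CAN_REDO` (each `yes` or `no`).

After op 1 (type): buf='xyz' undo_depth=1 redo_depth=0
After op 2 (delete): buf='xy' undo_depth=2 redo_depth=0
After op 3 (type): buf='xyqux' undo_depth=3 redo_depth=0
After op 4 (type): buf='xyquxgo' undo_depth=4 redo_depth=0
After op 5 (undo): buf='xyqux' undo_depth=3 redo_depth=1
After op 6 (delete): buf='xy' undo_depth=4 redo_depth=0
After op 7 (undo): buf='xyqux' undo_depth=3 redo_depth=1
After op 8 (redo): buf='xy' undo_depth=4 redo_depth=0
After op 9 (undo): buf='xyqux' undo_depth=3 redo_depth=1
After op 10 (undo): buf='xy' undo_depth=2 redo_depth=2

Answer: yes yes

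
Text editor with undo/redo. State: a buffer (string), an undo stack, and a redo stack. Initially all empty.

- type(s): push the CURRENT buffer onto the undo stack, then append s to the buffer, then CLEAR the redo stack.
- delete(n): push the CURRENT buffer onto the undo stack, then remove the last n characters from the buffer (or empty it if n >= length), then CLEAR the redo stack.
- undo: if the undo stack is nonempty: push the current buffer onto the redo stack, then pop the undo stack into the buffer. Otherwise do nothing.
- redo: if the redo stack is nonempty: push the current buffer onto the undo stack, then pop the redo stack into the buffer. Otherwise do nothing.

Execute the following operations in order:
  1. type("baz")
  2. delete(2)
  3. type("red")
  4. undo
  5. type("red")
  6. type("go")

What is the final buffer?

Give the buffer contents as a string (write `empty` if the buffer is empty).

After op 1 (type): buf='baz' undo_depth=1 redo_depth=0
After op 2 (delete): buf='b' undo_depth=2 redo_depth=0
After op 3 (type): buf='bred' undo_depth=3 redo_depth=0
After op 4 (undo): buf='b' undo_depth=2 redo_depth=1
After op 5 (type): buf='bred' undo_depth=3 redo_depth=0
After op 6 (type): buf='bredgo' undo_depth=4 redo_depth=0

Answer: bredgo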